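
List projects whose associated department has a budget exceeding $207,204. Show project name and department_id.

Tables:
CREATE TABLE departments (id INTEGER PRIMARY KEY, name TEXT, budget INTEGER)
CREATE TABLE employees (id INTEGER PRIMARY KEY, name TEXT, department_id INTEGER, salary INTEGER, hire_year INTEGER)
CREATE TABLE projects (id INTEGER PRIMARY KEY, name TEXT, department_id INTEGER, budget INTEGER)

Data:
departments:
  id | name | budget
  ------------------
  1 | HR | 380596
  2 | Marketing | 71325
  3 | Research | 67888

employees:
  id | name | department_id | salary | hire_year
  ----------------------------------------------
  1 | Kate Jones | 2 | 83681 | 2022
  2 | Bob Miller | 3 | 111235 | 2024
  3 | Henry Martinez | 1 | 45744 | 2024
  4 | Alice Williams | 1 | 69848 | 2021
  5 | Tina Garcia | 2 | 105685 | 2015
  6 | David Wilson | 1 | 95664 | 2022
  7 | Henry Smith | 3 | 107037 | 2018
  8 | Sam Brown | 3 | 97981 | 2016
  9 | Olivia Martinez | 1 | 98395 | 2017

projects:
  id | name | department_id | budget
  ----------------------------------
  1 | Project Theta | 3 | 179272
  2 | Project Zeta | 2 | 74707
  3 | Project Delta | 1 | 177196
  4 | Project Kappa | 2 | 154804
SELECT name, department_id FROM projects WHERE department_id IN (SELECT id FROM departments WHERE budget > 207204)

Execution result:
name | department_id
Project Delta | 1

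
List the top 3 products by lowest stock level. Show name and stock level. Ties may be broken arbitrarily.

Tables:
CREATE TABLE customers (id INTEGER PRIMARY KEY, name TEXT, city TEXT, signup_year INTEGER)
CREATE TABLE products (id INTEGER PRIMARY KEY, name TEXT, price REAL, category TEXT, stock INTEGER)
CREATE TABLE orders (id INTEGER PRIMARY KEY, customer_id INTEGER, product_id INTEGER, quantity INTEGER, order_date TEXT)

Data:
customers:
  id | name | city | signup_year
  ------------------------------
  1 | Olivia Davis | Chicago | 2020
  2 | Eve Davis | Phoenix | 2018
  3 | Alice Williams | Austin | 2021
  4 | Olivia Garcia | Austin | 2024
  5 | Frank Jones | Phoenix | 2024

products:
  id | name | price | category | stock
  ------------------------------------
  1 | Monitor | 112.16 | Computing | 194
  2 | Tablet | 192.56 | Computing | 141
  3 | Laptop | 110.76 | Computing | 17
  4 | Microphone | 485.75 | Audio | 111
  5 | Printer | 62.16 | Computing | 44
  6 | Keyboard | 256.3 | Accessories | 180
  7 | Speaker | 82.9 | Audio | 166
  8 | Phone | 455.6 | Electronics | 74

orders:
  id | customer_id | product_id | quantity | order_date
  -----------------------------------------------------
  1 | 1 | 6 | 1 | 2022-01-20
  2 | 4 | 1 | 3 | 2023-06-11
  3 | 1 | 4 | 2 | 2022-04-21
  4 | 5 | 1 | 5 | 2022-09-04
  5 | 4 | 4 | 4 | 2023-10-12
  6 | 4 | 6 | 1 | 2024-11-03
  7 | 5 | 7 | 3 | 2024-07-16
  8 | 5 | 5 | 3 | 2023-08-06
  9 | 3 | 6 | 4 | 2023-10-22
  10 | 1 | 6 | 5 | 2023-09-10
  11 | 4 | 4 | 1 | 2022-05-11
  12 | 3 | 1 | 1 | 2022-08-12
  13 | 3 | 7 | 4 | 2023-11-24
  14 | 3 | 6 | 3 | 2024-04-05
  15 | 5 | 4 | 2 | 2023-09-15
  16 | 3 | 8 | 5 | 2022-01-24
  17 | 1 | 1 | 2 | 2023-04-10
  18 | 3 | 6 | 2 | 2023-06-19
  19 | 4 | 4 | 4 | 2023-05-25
SELECT name, stock FROM products ORDER BY stock ASC LIMIT 3

Execution result:
name | stock
Laptop | 17
Printer | 44
Phone | 74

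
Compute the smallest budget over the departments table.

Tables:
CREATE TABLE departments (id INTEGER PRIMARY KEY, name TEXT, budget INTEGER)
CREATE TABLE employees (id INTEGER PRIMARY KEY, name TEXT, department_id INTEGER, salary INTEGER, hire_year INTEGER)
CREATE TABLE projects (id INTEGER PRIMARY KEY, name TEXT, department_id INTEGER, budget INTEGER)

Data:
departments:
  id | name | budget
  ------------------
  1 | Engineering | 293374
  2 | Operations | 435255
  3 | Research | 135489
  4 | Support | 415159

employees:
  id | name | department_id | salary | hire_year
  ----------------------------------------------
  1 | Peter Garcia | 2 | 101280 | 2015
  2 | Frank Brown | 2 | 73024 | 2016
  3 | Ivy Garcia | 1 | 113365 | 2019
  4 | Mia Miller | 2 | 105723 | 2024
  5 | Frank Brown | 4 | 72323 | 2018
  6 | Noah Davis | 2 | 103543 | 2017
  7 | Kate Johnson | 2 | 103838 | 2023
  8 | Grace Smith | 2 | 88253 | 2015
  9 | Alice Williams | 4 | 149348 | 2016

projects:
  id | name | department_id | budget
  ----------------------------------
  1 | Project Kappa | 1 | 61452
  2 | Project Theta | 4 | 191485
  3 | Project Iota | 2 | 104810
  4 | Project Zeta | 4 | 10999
SELECT MIN(budget) FROM departments

Execution result:
135489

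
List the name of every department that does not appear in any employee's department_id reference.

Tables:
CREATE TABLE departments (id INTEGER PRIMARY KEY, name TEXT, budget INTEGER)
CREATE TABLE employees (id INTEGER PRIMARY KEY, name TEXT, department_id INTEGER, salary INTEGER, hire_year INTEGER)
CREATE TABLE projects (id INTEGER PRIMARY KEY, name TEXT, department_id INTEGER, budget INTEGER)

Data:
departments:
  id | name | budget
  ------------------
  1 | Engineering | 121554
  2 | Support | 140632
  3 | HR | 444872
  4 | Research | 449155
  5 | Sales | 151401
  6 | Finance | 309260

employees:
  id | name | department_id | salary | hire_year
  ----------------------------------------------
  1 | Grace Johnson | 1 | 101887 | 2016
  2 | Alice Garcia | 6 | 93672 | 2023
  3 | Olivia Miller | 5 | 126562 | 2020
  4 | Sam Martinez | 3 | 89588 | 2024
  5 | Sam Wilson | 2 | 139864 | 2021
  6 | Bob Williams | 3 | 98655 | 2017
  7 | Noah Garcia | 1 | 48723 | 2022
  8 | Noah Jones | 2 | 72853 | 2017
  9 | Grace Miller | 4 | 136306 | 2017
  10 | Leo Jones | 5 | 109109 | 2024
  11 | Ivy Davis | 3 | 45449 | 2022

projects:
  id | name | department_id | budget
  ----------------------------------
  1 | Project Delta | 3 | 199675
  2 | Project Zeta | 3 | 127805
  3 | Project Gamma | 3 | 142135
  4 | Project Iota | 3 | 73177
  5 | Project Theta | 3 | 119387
SELECT p.name FROM departments p LEFT JOIN employees c ON c.department_id = p.id WHERE c.id IS NULL

Execution result:
(no rows)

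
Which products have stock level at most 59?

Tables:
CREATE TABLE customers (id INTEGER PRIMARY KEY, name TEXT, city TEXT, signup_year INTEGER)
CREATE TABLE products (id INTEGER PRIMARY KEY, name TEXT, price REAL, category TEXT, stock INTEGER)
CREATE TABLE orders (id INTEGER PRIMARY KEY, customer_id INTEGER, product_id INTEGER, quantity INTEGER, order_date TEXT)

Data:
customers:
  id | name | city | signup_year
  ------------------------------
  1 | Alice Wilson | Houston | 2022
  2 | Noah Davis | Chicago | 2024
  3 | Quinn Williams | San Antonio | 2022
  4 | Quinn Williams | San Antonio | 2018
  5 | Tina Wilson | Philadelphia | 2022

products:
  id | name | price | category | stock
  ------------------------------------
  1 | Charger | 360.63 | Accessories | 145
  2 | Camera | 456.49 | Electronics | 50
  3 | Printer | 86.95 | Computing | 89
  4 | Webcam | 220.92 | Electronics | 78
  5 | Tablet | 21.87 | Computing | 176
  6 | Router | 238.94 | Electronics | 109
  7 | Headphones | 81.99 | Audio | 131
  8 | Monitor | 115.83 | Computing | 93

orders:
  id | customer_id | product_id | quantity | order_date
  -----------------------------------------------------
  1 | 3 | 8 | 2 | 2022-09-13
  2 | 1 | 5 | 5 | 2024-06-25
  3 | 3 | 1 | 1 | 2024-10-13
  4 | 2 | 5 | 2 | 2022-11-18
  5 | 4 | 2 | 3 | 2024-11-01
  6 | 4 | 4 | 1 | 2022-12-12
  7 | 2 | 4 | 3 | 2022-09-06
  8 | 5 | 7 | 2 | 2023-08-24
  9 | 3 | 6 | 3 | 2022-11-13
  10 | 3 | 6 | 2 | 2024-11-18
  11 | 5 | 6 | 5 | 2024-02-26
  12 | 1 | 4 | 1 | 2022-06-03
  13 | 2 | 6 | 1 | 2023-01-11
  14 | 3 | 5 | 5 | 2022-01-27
SELECT name, stock FROM products WHERE stock <= 59

Execution result:
name | stock
Camera | 50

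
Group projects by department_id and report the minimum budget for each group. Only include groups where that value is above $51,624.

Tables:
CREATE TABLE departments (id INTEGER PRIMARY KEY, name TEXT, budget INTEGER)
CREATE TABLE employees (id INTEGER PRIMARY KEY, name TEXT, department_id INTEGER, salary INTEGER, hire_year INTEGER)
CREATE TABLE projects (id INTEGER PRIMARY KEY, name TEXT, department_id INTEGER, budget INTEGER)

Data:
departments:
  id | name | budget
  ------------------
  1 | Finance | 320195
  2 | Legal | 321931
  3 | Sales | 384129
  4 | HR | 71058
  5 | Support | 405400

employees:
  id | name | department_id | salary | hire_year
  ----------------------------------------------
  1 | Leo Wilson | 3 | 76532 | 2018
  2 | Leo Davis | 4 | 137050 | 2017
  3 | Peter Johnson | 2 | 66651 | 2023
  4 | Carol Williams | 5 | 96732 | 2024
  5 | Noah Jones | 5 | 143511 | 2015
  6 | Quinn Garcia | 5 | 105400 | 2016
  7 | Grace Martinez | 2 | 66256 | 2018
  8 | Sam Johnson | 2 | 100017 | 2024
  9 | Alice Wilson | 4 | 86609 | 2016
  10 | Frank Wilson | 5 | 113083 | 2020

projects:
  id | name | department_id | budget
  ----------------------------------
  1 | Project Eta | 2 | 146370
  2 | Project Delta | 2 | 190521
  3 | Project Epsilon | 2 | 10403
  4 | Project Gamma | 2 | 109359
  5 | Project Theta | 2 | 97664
SELECT department_id, MIN(budget) AS min_budget FROM projects GROUP BY department_id HAVING MIN(budget) > 51624

Execution result:
(no rows)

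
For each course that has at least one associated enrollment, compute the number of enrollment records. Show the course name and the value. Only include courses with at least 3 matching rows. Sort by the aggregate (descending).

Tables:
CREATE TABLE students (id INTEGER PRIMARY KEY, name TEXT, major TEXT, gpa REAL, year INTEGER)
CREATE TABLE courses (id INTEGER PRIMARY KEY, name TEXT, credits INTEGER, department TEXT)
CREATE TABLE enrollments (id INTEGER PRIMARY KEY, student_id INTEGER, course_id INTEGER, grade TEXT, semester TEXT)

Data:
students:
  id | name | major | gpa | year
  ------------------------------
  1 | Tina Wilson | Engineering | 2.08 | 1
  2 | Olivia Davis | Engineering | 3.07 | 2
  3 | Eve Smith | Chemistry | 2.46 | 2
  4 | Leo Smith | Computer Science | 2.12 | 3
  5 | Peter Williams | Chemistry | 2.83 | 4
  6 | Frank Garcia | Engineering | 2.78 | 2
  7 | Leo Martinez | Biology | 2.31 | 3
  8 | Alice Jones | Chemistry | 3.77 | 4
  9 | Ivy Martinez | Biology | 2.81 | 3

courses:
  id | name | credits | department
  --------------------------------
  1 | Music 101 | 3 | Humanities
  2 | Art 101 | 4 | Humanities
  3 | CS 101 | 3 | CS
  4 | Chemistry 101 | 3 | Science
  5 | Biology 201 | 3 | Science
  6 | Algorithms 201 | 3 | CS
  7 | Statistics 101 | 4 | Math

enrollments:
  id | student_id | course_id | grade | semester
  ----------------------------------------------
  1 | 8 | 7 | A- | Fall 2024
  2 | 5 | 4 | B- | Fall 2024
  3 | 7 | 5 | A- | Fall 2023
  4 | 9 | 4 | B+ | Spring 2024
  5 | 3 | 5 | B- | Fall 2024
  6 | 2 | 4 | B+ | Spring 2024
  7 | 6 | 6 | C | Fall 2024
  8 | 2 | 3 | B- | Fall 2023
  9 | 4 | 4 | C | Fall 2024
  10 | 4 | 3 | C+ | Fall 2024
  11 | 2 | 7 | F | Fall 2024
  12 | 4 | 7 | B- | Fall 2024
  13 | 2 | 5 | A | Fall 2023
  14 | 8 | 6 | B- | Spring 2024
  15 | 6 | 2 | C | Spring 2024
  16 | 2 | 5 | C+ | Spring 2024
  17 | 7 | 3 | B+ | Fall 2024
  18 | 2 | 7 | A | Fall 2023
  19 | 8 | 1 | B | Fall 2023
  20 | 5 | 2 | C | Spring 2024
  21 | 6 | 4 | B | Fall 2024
SELECT p.name, COUNT(*) AS n FROM enrollments c JOIN courses p ON c.course_id = p.id GROUP BY p.id, p.name HAVING COUNT(*) >= 3 ORDER BY n DESC

Execution result:
name | n
Chemistry 101 | 5
Biology 201 | 4
Statistics 101 | 4
CS 101 | 3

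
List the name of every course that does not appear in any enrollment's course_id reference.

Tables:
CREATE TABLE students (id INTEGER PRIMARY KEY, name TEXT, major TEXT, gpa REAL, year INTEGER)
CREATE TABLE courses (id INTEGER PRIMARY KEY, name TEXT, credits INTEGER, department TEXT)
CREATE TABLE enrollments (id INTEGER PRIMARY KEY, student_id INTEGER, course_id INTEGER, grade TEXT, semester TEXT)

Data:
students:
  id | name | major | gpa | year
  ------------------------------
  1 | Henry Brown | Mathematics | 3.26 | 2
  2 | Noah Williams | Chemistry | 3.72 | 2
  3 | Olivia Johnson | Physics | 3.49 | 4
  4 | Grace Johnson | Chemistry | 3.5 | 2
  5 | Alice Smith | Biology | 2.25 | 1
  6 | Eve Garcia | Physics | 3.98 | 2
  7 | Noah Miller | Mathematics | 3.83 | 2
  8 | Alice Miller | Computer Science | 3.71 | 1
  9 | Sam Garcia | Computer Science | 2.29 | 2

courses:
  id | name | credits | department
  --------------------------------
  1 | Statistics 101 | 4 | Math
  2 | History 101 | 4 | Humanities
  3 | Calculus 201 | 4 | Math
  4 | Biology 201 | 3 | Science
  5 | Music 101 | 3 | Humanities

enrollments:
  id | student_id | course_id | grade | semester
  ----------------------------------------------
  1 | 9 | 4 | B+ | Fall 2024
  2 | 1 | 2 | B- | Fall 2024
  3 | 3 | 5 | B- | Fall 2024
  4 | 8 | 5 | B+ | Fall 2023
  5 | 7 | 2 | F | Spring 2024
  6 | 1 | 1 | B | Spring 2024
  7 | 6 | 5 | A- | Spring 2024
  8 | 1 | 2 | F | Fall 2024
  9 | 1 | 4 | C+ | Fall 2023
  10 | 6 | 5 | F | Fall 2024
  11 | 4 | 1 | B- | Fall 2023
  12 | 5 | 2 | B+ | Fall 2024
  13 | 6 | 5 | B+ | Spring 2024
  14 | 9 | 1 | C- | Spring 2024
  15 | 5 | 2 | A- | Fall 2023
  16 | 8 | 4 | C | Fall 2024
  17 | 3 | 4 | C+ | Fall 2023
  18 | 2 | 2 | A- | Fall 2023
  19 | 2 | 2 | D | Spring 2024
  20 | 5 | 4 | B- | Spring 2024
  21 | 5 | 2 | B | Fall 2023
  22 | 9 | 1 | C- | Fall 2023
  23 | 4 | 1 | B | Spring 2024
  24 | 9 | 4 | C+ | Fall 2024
SELECT p.name FROM courses p LEFT JOIN enrollments c ON c.course_id = p.id WHERE c.id IS NULL

Execution result:
Calculus 201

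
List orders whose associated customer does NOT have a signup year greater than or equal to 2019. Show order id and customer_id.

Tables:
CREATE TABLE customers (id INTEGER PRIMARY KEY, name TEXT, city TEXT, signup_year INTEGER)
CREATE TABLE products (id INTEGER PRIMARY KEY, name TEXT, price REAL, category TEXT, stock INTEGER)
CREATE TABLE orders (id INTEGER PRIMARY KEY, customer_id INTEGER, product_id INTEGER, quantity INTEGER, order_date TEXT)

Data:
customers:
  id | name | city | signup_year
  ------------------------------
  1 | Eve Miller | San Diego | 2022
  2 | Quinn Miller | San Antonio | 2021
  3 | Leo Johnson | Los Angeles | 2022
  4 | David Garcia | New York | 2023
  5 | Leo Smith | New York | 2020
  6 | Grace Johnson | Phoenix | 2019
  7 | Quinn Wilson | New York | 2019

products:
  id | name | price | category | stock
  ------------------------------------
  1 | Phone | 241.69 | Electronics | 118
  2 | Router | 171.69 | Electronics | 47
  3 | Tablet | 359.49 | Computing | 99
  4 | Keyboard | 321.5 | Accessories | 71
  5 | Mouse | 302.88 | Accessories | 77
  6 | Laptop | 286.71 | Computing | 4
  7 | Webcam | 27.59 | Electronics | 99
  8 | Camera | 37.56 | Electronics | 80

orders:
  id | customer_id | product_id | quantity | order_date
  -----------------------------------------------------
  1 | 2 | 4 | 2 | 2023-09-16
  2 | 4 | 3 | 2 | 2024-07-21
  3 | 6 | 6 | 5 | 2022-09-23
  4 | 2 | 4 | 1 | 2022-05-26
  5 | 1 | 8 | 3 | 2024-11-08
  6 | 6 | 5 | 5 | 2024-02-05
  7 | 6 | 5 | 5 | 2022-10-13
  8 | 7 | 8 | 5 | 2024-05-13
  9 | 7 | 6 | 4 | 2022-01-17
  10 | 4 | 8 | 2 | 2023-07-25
SELECT id, customer_id FROM orders WHERE customer_id NOT IN (SELECT id FROM customers WHERE signup_year >= 2019)

Execution result:
(no rows)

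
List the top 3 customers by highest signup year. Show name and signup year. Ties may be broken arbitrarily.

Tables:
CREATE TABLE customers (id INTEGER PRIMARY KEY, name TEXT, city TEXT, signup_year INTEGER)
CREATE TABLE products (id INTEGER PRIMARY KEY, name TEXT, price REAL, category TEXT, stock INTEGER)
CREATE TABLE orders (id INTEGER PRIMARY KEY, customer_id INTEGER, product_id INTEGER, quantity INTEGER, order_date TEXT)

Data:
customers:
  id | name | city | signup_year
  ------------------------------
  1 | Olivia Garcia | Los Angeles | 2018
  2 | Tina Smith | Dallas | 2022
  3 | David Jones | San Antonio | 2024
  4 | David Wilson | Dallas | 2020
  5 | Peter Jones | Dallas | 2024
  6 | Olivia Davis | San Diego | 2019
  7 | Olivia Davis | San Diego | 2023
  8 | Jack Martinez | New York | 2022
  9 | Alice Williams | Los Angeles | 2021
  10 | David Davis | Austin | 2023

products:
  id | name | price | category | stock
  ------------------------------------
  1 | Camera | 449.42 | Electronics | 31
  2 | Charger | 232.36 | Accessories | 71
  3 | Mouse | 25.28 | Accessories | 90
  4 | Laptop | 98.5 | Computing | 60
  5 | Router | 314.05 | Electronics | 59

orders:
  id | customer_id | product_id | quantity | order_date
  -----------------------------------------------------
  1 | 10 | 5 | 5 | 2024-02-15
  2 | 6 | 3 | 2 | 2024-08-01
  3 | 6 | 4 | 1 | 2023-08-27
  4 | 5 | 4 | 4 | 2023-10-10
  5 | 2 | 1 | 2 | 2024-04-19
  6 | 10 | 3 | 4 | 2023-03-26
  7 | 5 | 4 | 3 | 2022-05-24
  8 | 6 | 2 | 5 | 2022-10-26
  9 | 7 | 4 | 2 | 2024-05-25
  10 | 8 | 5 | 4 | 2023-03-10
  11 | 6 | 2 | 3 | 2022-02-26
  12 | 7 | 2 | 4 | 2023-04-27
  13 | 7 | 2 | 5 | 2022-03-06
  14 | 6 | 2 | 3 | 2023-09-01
SELECT name, signup_year FROM customers ORDER BY signup_year DESC LIMIT 3

Execution result:
name | signup_year
David Jones | 2024
Peter Jones | 2024
Olivia Davis | 2023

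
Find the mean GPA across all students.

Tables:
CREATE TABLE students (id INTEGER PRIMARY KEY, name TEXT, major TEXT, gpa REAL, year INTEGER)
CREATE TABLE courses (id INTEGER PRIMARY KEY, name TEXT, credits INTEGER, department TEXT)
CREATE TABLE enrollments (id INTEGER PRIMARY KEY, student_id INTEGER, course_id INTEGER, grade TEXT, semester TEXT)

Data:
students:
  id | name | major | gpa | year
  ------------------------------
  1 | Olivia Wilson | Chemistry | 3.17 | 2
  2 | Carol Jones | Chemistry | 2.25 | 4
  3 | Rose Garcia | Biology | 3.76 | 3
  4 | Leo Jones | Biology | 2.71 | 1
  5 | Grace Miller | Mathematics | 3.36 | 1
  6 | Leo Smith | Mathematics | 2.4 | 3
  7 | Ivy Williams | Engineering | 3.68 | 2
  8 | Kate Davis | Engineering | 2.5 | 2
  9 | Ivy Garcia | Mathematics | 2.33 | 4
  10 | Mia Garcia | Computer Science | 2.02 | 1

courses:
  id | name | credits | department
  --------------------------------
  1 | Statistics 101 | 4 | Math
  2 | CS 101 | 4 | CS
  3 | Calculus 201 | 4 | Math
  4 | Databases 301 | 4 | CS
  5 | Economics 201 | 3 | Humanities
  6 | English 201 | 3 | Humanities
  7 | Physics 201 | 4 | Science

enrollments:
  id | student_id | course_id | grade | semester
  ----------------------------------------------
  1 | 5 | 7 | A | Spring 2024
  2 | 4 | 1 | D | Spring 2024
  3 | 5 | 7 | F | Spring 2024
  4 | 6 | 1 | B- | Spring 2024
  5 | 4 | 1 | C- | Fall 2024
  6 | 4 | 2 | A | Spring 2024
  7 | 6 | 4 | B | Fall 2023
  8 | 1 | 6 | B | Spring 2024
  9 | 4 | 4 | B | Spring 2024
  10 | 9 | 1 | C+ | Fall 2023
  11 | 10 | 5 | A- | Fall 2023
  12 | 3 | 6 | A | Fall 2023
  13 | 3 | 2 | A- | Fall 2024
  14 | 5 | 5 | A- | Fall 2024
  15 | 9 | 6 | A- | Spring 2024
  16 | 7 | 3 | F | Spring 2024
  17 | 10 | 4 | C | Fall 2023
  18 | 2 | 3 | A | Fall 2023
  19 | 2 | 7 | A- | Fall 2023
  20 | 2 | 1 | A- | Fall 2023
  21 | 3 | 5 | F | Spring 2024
SELECT AVG(gpa) FROM students

Execution result:
2.82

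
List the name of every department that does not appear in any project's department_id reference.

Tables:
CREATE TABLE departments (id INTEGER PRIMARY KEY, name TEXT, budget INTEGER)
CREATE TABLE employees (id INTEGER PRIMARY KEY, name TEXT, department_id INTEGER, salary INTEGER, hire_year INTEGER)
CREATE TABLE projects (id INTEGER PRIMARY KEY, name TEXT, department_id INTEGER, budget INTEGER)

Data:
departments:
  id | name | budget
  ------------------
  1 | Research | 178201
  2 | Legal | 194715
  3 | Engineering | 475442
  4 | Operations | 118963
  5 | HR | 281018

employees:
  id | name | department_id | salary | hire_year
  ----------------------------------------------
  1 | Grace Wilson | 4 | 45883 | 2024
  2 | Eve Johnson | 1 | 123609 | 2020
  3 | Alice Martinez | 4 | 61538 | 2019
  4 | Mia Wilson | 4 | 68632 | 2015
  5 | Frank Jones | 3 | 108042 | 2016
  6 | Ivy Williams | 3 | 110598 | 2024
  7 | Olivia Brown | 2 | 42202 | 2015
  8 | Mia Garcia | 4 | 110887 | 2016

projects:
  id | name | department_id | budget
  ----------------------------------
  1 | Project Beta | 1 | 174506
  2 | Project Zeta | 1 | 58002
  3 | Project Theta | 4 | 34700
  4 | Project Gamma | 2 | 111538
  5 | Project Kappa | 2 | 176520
SELECT p.name FROM departments p LEFT JOIN projects c ON c.department_id = p.id WHERE c.id IS NULL

Execution result:
name
Engineering
HR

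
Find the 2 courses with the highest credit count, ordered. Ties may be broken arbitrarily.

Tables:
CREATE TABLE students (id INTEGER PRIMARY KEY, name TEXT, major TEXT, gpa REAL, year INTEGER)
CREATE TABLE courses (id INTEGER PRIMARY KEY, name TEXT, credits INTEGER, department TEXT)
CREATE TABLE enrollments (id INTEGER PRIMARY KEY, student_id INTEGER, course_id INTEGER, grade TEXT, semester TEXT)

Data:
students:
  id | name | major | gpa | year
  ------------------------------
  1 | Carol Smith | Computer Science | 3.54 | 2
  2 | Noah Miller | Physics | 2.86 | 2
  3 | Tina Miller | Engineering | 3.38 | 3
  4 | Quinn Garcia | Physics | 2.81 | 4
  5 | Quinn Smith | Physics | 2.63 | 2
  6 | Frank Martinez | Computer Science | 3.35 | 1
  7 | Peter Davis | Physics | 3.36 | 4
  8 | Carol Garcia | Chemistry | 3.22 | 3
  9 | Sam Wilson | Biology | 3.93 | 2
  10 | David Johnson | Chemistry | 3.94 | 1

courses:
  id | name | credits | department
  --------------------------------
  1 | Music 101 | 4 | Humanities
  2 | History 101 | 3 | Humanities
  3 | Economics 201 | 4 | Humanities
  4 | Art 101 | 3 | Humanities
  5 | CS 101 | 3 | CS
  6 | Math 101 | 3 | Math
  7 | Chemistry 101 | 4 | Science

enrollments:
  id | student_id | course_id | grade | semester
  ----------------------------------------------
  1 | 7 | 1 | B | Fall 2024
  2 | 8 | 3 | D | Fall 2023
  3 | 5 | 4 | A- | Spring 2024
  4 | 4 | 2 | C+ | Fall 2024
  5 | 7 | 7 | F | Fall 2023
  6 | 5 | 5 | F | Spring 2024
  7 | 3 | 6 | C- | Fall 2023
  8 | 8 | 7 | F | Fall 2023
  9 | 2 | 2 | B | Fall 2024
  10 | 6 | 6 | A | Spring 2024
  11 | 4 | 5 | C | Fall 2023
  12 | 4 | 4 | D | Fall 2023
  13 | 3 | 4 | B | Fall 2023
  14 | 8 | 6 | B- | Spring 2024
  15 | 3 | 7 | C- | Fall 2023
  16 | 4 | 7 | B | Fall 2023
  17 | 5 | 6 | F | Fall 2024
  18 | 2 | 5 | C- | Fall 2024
SELECT name, credits FROM courses ORDER BY credits DESC LIMIT 2

Execution result:
name | credits
Music 101 | 4
Economics 201 | 4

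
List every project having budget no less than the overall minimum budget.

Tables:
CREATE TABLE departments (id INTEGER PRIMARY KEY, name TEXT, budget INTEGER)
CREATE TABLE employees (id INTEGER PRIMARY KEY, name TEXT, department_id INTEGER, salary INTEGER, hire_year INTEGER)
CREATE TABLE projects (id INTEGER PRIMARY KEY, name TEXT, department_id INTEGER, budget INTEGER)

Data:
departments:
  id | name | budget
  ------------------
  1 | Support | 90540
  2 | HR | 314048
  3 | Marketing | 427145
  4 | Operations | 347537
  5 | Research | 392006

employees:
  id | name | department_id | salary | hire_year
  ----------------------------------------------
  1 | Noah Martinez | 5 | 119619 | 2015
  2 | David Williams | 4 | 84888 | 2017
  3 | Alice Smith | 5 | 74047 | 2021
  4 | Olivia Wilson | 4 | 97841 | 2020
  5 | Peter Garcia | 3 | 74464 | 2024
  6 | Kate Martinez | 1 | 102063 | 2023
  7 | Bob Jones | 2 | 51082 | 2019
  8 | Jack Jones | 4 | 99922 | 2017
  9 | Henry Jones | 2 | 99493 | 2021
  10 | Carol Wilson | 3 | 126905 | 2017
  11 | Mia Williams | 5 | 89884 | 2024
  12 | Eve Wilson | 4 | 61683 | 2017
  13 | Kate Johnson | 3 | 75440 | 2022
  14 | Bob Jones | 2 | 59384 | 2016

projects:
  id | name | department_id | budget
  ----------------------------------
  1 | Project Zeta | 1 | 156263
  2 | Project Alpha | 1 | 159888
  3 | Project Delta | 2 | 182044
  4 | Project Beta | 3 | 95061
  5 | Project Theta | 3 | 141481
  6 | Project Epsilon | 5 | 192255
SELECT name, budget FROM projects WHERE budget >= (SELECT MIN(budget) FROM projects)

Execution result:
name | budget
Project Zeta | 156263
Project Alpha | 159888
Project Delta | 182044
Project Beta | 95061
Project Theta | 141481
Project Epsilon | 192255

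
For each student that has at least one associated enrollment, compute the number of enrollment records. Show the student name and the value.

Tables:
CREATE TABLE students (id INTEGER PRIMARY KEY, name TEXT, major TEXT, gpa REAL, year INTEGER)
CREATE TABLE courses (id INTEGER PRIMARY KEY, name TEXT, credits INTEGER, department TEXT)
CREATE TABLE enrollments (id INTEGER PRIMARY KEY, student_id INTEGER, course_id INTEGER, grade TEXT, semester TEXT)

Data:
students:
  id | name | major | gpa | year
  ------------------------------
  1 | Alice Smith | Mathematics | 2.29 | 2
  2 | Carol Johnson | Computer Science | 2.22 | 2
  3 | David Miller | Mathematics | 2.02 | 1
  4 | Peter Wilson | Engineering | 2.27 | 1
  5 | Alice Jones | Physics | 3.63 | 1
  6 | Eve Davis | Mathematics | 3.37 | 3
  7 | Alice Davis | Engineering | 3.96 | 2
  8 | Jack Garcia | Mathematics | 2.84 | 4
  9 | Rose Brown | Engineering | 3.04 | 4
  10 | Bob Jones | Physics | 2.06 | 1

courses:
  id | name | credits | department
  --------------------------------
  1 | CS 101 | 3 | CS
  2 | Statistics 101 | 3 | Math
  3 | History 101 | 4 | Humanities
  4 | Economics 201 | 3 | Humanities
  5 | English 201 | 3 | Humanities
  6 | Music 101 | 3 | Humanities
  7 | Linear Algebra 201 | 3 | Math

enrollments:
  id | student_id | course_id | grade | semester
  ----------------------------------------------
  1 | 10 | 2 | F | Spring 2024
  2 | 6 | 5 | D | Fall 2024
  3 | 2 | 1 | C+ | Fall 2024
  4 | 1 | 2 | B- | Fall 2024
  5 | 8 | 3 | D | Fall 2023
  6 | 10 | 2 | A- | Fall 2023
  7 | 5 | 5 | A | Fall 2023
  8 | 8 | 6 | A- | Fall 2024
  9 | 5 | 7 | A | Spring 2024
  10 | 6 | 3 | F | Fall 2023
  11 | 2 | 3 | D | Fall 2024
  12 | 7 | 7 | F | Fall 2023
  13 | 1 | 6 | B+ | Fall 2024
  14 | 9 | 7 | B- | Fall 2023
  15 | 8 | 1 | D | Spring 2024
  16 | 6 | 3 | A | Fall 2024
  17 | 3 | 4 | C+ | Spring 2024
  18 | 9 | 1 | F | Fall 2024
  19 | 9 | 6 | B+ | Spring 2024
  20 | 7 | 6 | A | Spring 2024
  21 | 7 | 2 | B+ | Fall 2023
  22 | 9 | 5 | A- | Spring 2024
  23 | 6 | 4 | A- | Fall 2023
SELECT p.name, COUNT(*) AS n FROM enrollments c JOIN students p ON c.student_id = p.id GROUP BY p.id, p.name

Execution result:
name | n
Alice Smith | 2
Carol Johnson | 2
David Miller | 1
Alice Jones | 2
Eve Davis | 4
Alice Davis | 3
Jack Garcia | 3
Rose Brown | 4
Bob Jones | 2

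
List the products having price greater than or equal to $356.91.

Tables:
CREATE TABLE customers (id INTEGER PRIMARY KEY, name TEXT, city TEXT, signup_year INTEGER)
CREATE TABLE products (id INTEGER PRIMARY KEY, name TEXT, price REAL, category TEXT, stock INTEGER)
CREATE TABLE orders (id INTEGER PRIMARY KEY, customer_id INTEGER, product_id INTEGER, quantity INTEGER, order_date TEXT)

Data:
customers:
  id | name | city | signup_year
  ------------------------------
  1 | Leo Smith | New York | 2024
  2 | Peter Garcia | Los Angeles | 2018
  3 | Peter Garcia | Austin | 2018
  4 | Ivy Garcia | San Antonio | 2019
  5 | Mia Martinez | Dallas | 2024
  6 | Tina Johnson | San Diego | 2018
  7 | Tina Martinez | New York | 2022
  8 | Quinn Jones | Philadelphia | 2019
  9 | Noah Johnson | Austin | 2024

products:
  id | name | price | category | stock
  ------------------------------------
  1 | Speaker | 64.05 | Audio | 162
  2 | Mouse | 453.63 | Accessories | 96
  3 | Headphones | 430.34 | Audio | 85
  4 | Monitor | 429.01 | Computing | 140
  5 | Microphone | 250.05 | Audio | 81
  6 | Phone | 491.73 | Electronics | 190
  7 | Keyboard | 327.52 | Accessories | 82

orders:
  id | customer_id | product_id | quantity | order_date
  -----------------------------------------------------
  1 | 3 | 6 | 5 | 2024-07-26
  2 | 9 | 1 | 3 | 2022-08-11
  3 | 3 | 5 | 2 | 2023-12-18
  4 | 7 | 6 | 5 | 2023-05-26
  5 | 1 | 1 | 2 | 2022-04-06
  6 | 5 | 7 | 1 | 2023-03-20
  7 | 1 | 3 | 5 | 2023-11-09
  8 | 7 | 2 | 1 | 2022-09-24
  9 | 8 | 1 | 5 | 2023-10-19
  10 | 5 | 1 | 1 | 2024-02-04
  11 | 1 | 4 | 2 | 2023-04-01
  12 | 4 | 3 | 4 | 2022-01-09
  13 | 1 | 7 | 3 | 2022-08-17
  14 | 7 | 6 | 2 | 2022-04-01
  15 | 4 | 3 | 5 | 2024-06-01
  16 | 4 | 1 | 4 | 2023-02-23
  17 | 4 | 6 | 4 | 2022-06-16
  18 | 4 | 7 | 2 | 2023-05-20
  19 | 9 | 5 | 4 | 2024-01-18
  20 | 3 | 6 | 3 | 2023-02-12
SELECT name, price FROM products WHERE price >= 356.91

Execution result:
name | price
Mouse | 453.63
Headphones | 430.34
Monitor | 429.01
Phone | 491.73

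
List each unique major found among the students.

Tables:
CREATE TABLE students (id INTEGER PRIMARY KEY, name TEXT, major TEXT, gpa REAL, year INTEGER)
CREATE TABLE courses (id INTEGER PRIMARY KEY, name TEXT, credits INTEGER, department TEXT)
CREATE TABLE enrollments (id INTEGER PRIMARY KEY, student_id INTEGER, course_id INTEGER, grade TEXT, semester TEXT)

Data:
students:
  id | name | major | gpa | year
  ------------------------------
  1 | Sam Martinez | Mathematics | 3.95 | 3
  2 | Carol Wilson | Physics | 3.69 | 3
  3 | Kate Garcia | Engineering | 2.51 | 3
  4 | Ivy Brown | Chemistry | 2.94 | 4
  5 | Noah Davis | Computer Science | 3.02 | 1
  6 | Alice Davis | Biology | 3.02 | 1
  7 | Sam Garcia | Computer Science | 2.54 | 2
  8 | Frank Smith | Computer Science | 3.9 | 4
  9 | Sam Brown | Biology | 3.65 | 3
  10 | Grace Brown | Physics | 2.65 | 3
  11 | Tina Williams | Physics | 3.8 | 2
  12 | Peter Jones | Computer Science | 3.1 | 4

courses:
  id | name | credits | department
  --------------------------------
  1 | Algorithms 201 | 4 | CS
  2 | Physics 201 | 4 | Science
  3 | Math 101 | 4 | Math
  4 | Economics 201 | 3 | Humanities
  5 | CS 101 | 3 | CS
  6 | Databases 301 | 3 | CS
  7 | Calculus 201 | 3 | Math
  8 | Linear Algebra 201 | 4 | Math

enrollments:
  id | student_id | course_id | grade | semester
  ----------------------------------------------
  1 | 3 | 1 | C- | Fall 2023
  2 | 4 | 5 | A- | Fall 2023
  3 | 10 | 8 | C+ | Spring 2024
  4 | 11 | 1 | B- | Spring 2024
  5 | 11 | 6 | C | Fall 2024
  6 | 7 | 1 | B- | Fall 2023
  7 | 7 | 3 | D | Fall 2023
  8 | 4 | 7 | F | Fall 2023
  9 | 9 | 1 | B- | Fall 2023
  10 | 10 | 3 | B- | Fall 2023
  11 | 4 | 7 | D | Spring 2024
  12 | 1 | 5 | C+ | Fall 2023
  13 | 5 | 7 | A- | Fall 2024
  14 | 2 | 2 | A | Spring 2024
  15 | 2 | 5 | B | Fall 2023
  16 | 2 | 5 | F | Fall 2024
SELECT DISTINCT major FROM students

Execution result:
major
Mathematics
Physics
Engineering
Chemistry
Computer Science
Biology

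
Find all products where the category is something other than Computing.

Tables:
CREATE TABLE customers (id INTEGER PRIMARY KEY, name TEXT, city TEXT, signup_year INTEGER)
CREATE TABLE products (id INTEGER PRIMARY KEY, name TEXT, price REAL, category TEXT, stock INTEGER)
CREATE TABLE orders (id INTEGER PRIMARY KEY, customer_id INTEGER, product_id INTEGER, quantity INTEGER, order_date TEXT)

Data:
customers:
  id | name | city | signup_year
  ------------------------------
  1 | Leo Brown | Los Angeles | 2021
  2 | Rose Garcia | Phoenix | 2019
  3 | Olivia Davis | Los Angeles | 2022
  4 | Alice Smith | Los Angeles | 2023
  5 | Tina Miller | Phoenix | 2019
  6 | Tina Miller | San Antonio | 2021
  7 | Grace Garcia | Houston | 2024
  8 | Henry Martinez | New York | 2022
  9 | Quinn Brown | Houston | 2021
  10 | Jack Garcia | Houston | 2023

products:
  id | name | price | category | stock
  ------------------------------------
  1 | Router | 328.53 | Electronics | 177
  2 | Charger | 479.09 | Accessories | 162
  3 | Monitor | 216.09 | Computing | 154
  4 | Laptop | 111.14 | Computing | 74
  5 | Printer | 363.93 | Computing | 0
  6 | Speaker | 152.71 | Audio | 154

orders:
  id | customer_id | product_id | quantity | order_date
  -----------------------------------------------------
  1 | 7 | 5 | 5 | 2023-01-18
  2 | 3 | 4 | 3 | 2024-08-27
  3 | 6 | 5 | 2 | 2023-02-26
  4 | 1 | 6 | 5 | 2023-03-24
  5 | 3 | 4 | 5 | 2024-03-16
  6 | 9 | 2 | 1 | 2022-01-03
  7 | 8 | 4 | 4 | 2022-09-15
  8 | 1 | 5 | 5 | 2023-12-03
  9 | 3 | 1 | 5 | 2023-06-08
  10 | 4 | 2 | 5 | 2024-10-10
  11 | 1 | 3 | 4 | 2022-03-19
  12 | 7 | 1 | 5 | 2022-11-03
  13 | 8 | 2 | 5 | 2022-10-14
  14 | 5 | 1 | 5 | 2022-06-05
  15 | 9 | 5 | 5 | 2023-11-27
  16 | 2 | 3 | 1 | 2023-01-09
SELECT name, category FROM products WHERE category <> 'Computing'

Execution result:
name | category
Router | Electronics
Charger | Accessories
Speaker | Audio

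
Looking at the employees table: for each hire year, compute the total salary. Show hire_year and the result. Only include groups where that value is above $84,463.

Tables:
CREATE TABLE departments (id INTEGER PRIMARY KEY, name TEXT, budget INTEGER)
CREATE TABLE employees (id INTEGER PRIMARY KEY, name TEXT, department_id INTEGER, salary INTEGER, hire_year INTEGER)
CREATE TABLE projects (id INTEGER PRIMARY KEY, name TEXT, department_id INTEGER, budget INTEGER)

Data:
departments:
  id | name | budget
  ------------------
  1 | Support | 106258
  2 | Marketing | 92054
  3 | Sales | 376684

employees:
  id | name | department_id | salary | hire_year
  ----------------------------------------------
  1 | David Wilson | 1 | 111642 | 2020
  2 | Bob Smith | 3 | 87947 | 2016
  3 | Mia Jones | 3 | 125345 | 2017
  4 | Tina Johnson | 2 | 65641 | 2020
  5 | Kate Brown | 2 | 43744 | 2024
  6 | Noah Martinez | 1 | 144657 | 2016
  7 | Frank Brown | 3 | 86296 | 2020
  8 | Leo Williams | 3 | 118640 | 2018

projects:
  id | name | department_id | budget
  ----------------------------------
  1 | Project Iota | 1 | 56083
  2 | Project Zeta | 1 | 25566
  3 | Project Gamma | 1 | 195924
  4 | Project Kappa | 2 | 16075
SELECT hire_year, SUM(salary) AS sum_salary FROM employees GROUP BY hire_year HAVING SUM(salary) > 84463

Execution result:
hire_year | sum_salary
2016 | 232604
2017 | 125345
2018 | 118640
2020 | 263579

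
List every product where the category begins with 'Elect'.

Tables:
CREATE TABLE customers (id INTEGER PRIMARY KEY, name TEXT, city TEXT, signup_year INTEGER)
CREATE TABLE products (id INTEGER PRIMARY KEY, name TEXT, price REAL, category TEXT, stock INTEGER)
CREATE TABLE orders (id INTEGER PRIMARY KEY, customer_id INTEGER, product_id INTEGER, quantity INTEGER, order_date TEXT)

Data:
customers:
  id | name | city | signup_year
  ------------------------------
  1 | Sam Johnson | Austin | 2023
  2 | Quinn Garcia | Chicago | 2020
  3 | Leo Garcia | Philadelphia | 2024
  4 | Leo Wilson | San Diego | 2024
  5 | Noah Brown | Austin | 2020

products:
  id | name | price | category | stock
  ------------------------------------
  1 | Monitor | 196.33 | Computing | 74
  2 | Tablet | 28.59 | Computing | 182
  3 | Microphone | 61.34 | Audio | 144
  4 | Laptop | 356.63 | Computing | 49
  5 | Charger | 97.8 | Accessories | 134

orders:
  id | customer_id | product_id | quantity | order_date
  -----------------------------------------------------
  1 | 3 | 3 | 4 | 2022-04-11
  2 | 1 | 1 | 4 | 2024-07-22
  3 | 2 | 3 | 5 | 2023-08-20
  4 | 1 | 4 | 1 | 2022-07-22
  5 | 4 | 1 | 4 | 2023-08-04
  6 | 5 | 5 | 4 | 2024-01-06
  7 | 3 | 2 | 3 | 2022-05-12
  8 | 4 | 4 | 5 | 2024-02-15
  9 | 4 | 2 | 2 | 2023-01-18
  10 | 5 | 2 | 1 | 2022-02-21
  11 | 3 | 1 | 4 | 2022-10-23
SELECT name, category FROM products WHERE category LIKE 'Elect%'

Execution result:
(no rows)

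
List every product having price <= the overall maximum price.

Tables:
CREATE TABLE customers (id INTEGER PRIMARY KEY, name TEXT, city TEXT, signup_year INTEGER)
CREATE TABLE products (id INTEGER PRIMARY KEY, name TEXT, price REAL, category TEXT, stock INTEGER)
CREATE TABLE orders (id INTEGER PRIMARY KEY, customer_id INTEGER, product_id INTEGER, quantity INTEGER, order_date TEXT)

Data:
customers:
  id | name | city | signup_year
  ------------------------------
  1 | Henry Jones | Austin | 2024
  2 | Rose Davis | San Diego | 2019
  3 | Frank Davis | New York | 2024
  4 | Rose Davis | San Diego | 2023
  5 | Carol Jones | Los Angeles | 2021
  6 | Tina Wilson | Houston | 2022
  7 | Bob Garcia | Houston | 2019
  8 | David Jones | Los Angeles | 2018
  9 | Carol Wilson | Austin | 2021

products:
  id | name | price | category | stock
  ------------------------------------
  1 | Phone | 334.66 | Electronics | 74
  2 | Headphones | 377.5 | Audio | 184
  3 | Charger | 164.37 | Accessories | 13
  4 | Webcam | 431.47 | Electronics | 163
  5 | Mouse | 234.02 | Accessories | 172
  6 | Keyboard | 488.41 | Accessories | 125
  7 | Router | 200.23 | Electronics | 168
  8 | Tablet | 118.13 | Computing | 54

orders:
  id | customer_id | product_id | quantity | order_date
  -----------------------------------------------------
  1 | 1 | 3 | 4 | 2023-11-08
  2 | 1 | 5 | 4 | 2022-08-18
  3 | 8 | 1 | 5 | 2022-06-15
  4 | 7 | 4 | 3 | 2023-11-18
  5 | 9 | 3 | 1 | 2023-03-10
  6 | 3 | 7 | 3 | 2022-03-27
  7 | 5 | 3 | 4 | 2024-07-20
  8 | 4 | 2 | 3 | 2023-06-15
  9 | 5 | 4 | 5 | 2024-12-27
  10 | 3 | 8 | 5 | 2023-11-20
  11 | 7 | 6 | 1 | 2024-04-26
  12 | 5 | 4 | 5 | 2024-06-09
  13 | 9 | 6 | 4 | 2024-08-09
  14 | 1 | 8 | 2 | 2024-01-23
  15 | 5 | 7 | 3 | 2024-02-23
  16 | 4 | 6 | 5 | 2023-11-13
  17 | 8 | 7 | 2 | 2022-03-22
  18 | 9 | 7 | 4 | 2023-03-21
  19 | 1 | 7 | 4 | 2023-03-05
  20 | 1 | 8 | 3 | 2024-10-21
SELECT name, price FROM products WHERE price <= (SELECT MAX(price) FROM products)

Execution result:
name | price
Phone | 334.66
Headphones | 377.50
Charger | 164.37
Webcam | 431.47
Mouse | 234.02
Keyboard | 488.41
Router | 200.23
Tablet | 118.13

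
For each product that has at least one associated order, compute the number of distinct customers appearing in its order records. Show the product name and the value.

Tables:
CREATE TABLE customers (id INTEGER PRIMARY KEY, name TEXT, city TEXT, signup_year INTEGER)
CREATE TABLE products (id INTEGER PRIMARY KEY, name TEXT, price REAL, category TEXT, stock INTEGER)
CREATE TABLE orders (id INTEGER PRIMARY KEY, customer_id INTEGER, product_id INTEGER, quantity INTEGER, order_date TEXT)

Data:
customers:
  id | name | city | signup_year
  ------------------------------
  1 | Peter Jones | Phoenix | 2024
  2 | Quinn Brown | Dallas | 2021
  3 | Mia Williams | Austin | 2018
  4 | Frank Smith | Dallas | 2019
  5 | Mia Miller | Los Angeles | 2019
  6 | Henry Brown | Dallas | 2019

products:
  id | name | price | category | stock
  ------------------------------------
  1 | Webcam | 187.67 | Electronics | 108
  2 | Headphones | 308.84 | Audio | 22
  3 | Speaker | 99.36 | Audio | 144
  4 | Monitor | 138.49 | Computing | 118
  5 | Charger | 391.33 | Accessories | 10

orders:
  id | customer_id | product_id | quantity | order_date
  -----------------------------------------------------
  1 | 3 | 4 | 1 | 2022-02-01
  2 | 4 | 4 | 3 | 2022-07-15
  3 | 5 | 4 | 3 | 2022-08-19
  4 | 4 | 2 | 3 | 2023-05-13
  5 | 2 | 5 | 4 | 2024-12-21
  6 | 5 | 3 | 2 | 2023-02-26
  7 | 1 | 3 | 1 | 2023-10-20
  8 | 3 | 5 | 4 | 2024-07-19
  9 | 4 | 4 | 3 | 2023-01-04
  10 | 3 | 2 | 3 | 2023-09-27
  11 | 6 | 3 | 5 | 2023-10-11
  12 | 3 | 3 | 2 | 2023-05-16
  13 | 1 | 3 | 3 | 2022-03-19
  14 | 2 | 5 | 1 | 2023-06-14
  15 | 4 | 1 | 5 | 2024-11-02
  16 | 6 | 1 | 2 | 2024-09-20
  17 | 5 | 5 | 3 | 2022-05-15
SELECT p.name, COUNT(DISTINCT c.customer_id) AS distinct_customer_count FROM orders c JOIN products p ON c.product_id = p.id GROUP BY p.id, p.name

Execution result:
name | distinct_customer_count
Webcam | 2
Headphones | 2
Speaker | 4
Monitor | 3
Charger | 3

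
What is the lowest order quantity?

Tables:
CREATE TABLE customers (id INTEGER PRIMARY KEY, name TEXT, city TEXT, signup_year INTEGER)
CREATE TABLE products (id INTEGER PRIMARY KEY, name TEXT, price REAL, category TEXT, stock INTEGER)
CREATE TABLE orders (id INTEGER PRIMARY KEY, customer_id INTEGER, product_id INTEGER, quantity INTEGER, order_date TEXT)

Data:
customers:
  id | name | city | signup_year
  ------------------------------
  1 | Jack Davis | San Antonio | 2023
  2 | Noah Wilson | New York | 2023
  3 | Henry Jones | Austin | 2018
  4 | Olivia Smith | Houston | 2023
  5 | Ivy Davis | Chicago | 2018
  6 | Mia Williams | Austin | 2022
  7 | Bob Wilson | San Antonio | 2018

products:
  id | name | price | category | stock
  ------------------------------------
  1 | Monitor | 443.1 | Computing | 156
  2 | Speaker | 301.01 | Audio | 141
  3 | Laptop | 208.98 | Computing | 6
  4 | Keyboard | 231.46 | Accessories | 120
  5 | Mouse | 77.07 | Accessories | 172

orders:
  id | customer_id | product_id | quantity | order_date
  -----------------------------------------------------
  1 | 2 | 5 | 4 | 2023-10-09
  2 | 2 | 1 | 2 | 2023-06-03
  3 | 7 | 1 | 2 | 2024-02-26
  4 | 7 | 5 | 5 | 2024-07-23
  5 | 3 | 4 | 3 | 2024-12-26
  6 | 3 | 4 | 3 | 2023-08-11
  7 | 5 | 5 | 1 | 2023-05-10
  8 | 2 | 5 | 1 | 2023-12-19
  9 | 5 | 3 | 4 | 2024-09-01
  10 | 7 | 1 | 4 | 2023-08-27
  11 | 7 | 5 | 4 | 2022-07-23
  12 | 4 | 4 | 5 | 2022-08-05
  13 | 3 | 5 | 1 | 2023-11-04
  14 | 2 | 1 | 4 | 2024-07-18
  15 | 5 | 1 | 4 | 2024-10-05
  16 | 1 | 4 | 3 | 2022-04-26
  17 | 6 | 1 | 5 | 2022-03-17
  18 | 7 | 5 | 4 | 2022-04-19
SELECT MIN(quantity) FROM orders

Execution result:
1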